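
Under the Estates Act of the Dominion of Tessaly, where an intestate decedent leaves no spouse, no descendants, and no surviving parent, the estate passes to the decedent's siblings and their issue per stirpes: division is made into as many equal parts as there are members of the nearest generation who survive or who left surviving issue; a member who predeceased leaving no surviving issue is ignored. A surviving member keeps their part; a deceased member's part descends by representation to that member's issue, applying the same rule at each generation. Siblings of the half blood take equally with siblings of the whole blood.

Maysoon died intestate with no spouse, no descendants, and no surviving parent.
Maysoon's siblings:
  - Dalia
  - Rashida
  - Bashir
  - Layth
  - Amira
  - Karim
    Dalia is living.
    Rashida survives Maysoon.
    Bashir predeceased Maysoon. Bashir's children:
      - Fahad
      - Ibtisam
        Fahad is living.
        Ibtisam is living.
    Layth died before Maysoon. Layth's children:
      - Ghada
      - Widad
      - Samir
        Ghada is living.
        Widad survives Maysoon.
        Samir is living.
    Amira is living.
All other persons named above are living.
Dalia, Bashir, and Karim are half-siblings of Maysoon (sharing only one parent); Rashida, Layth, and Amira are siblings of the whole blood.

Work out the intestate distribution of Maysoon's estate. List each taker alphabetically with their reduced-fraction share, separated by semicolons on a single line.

Amira 1/6; Dalia 1/6; Fahad 1/12; Ghada 1/18; Ibtisam 1/12; Karim 1/6; Rashida 1/6; Samir 1/18; Widad 1/18

No spouse, descendants, or parent survives, so the estate passes to Maysoon's siblings per stirpes.
Half-blood and whole-blood siblings take equally under the stated rule.
The estate is divided into 6 equal shares of 1/6 among Dalia, Rashida, Bashir, Layth, Amira, Karim.
Dalia is living and takes 1/6.
Rashida is living and takes 1/6.
Bashir predeceased; the 1/6 allotted to Bashir's branch passes to Bashir's issue by representation.
The 1/6 is divided into 2 equal shares of 1/12 among Fahad, Ibtisam.
Fahad is living and takes 1/12.
Ibtisam is living and takes 1/12.
Layth predeceased; the 1/6 allotted to Layth's branch passes to Layth's issue by representation.
The 1/6 is divided into 3 equal shares of 1/18 among Ghada, Widad, Samir.
Ghada is living and takes 1/18.
Widad is living and takes 1/18.
Samir is living and takes 1/18.
Amira is living and takes 1/6.
Karim is living and takes 1/6.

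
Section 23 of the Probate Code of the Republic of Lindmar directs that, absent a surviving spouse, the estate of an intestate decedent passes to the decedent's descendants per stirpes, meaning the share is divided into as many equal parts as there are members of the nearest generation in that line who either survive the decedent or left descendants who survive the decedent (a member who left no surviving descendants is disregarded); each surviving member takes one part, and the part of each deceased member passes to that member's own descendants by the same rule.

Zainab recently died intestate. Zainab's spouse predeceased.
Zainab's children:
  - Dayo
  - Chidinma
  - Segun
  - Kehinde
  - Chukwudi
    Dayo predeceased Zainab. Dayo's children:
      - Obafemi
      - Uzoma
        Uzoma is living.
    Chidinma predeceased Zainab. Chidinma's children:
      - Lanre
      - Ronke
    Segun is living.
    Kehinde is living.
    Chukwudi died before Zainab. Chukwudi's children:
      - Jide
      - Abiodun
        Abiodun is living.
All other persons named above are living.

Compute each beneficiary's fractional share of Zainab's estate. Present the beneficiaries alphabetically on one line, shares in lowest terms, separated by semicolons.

Abiodun 1/10; Jide 1/10; Kehinde 1/5; Lanre 1/10; Obafemi 1/10; Ronke 1/10; Segun 1/5; Uzoma 1/10

There is no surviving spouse, so the entire estate passes to Zainab's descendants per stirpes.
The estate is divided into 5 equal shares of 1/5 among Dayo, Chidinma, Segun, Kehinde, Chukwudi.
Dayo predeceased; the 1/5 allotted to Dayo's branch passes to Dayo's issue by representation.
The 1/5 is divided into 2 equal shares of 1/10 among Obafemi, Uzoma.
Obafemi is living and takes 1/10.
Uzoma is living and takes 1/10.
Chidinma predeceased; the 1/5 allotted to Chidinma's branch passes to Chidinma's issue by representation.
The 1/5 is divided into 2 equal shares of 1/10 among Lanre, Ronke.
Lanre is living and takes 1/10.
Ronke is living and takes 1/10.
Segun is living and takes 1/5.
Kehinde is living and takes 1/5.
Chukwudi predeceased; the 1/5 allotted to Chukwudi's branch passes to Chukwudi's issue by representation.
The 1/5 is divided into 2 equal shares of 1/10 among Jide, Abiodun.
Jide is living and takes 1/10.
Abiodun is living and takes 1/10.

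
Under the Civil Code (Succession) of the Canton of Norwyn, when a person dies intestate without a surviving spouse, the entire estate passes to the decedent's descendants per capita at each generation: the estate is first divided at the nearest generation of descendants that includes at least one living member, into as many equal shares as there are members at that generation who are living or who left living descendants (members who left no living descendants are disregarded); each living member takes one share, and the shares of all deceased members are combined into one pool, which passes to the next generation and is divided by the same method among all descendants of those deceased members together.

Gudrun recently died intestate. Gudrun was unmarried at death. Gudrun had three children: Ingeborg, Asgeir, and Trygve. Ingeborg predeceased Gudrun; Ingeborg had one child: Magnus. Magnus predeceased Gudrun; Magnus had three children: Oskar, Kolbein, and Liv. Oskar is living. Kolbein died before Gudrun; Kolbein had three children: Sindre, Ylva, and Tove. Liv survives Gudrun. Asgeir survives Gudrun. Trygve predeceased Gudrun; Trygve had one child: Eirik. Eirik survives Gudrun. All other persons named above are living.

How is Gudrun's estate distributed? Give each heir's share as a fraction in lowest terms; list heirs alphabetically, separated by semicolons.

Asgeir 1/3; Eirik 1/3; Liv 1/9; Oskar 1/9; Sindre 1/27; Tove 1/27; Ylva 1/27

There is no surviving spouse, so the entire estate passes to Gudrun's descendants per capita at each generation.
At generation 1 (Ingeborg, Asgeir, Trygve) there are 3 shares of (1)/3 = 1/3 each.
Living: Asgeir — each takes 1/3.
Deceased: Ingeborg and Trygve. Their combined 2/3 is pooled and carried to generation 2.
At generation 2 (Magnus, Eirik) there are 2 shares of (2/3)/2 = 1/3 each.
Living: Eirik — each takes 1/3.
Deceased: Magnus. That 1/3 share is carried to generation 3.
At generation 3 (Oskar, Kolbein, Liv) there are 3 shares of (1/3)/3 = 1/9 each.
Living: Oskar and Liv — each takes 1/9.
Deceased: Kolbein. That 1/9 share is carried to generation 4.
At generation 4 (Sindre, Ylva, Tove) there are 3 shares of (1/9)/3 = 1/27 each.
Living: Sindre, Ylva, and Tove — each takes 1/27.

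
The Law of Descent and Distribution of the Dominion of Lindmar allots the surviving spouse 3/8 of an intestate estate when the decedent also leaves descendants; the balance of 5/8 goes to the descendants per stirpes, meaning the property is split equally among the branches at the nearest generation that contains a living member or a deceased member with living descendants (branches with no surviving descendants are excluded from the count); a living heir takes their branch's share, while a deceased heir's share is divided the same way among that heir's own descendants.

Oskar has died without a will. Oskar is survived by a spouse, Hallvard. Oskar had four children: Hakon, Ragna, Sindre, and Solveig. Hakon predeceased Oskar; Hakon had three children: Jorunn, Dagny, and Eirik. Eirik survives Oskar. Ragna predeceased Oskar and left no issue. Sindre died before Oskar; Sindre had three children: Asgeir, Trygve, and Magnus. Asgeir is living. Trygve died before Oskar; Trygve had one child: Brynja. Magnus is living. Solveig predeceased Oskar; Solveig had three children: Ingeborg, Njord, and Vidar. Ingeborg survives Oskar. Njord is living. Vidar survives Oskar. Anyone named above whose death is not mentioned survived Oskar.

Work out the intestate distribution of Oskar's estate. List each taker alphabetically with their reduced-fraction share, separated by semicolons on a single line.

Hallvard, as surviving spouse, takes 3/8.
The remaining 5/8 passes to Oskar's descendants per stirpes.
Ragna left no surviving issue, so that branch lapses and is disregarded.
The 5/8 is divided into 3 equal shares of 5/24 among Hakon, Sindre, Solveig.
Hakon predeceased; the 5/24 allotted to Hakon's branch passes to Hakon's issue by representation.
The 5/24 is divided into 3 equal shares of 5/72 among Jorunn, Dagny, Eirik.
Jorunn is living and takes 5/72.
Dagny is living and takes 5/72.
Eirik is living and takes 5/72.
Sindre predeceased; the 5/24 allotted to Sindre's branch passes to Sindre's issue by representation.
The 5/24 is divided into 3 equal shares of 5/72 among Asgeir, Trygve, Magnus.
Asgeir is living and takes 5/72.
Trygve predeceased; the 5/72 allotted to Trygve's branch passes to Trygve's issue by representation.
Brynja is the sole taker at this level and receives the full 5/72.
Magnus is living and takes 5/72.
Solveig predeceased; the 5/24 allotted to Solveig's branch passes to Solveig's issue by representation.
The 5/24 is divided into 3 equal shares of 5/72 among Ingeborg, Njord, Vidar.
Ingeborg is living and takes 5/72.
Njord is living and takes 5/72.
Vidar is living and takes 5/72.

Asgeir 5/72; Brynja 5/72; Dagny 5/72; Eirik 5/72; Hallvard 3/8; Ingeborg 5/72; Jorunn 5/72; Magnus 5/72; Njord 5/72; Vidar 5/72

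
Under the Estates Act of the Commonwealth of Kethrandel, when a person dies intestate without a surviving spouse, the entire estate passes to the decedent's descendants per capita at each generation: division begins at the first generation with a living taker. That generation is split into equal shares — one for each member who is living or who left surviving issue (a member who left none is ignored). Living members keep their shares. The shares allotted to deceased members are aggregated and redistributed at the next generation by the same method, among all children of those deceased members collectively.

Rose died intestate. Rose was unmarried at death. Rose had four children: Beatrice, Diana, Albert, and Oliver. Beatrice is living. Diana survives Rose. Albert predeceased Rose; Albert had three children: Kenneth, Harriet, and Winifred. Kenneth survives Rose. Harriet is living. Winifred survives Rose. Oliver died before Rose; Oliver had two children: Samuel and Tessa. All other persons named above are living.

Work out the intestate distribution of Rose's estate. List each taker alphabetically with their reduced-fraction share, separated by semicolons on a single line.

There is no surviving spouse, so the entire estate passes to Rose's descendants per capita at each generation.
At generation 1 (Beatrice, Diana, Albert, Oliver) there are 4 shares of (1)/4 = 1/4 each.
Living: Beatrice and Diana — each takes 1/4.
Deceased: Albert and Oliver. Their combined 1/2 is pooled and carried to generation 2.
At generation 2 (Kenneth, Harriet, Winifred, Samuel, Tessa) there are 5 shares of (1/2)/5 = 1/10 each.
Living: Kenneth, Harriet, Winifred, Samuel, and Tessa — each takes 1/10.

Beatrice 1/4; Diana 1/4; Harriet 1/10; Kenneth 1/10; Samuel 1/10; Tessa 1/10; Winifred 1/10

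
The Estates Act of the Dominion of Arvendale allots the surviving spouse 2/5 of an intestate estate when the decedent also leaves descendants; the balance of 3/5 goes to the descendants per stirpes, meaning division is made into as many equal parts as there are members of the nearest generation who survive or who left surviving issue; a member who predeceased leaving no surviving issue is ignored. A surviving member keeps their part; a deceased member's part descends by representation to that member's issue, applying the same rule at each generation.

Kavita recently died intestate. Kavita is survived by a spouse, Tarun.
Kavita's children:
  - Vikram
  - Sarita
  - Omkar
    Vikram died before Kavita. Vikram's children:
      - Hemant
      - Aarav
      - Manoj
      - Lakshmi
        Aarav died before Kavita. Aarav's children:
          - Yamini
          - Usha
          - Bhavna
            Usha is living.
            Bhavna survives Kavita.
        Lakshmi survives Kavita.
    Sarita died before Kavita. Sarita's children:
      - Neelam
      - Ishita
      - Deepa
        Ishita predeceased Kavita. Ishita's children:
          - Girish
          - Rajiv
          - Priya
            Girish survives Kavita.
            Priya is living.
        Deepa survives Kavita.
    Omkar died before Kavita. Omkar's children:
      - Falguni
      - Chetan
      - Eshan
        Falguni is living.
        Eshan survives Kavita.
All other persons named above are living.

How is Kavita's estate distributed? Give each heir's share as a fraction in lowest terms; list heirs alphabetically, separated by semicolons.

Bhavna 1/60; Chetan 1/15; Deepa 1/15; Eshan 1/15; Falguni 1/15; Girish 1/45; Hemant 1/20; Lakshmi 1/20; Manoj 1/20; Neelam 1/15; Priya 1/45; Rajiv 1/45; Tarun 2/5; Usha 1/60; Yamini 1/60

Tarun, as surviving spouse, takes 2/5.
The remaining 3/5 passes to Kavita's descendants per stirpes.
The 3/5 is divided into 3 equal shares of 1/5 among Vikram, Sarita, Omkar.
Vikram predeceased; the 1/5 allotted to Vikram's branch passes to Vikram's issue by representation.
The 1/5 is divided into 4 equal shares of 1/20 among Hemant, Aarav, Manoj, Lakshmi.
Hemant is living and takes 1/20.
Aarav predeceased; the 1/20 allotted to Aarav's branch passes to Aarav's issue by representation.
The 1/20 is divided into 3 equal shares of 1/60 among Yamini, Usha, Bhavna.
Yamini is living and takes 1/60.
Usha is living and takes 1/60.
Bhavna is living and takes 1/60.
Manoj is living and takes 1/20.
Lakshmi is living and takes 1/20.
Sarita predeceased; the 1/5 allotted to Sarita's branch passes to Sarita's issue by representation.
The 1/5 is divided into 3 equal shares of 1/15 among Neelam, Ishita, Deepa.
Neelam is living and takes 1/15.
Ishita predeceased; the 1/15 allotted to Ishita's branch passes to Ishita's issue by representation.
The 1/15 is divided into 3 equal shares of 1/45 among Girish, Rajiv, Priya.
Girish is living and takes 1/45.
Rajiv is living and takes 1/45.
Priya is living and takes 1/45.
Deepa is living and takes 1/15.
Omkar predeceased; the 1/5 allotted to Omkar's branch passes to Omkar's issue by representation.
The 1/5 is divided into 3 equal shares of 1/15 among Falguni, Chetan, Eshan.
Falguni is living and takes 1/15.
Chetan is living and takes 1/15.
Eshan is living and takes 1/15.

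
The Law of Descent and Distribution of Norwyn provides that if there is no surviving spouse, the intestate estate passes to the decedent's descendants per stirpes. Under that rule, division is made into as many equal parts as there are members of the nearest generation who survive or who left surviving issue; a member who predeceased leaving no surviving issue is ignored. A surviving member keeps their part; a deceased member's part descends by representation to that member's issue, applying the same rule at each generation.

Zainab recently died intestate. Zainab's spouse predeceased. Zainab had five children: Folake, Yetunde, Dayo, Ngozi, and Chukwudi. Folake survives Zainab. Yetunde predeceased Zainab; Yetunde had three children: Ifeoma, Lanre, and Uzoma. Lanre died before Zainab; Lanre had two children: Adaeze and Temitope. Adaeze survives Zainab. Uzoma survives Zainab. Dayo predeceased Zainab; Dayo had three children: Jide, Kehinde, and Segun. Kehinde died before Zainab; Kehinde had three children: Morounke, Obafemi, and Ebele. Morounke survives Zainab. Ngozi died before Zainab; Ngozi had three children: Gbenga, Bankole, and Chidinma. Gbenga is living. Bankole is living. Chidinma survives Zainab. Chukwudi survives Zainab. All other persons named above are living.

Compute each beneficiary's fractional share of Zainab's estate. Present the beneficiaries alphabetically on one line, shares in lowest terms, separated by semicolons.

Adaeze 1/30; Bankole 1/15; Chidinma 1/15; Chukwudi 1/5; Ebele 1/45; Folake 1/5; Gbenga 1/15; Ifeoma 1/15; Jide 1/15; Morounke 1/45; Obafemi 1/45; Segun 1/15; Temitope 1/30; Uzoma 1/15

There is no surviving spouse, so the entire estate passes to Zainab's descendants per stirpes.
The estate is divided into 5 equal shares of 1/5 among Folake, Yetunde, Dayo, Ngozi, Chukwudi.
Folake is living and takes 1/5.
Yetunde predeceased; the 1/5 allotted to Yetunde's branch passes to Yetunde's issue by representation.
The 1/5 is divided into 3 equal shares of 1/15 among Ifeoma, Lanre, Uzoma.
Ifeoma is living and takes 1/15.
Lanre predeceased; the 1/15 allotted to Lanre's branch passes to Lanre's issue by representation.
The 1/15 is divided into 2 equal shares of 1/30 among Adaeze, Temitope.
Adaeze is living and takes 1/30.
Temitope is living and takes 1/30.
Uzoma is living and takes 1/15.
Dayo predeceased; the 1/5 allotted to Dayo's branch passes to Dayo's issue by representation.
The 1/5 is divided into 3 equal shares of 1/15 among Jide, Kehinde, Segun.
Jide is living and takes 1/15.
Kehinde predeceased; the 1/15 allotted to Kehinde's branch passes to Kehinde's issue by representation.
The 1/15 is divided into 3 equal shares of 1/45 among Morounke, Obafemi, Ebele.
Morounke is living and takes 1/45.
Obafemi is living and takes 1/45.
Ebele is living and takes 1/45.
Segun is living and takes 1/15.
Ngozi predeceased; the 1/5 allotted to Ngozi's branch passes to Ngozi's issue by representation.
The 1/5 is divided into 3 equal shares of 1/15 among Gbenga, Bankole, Chidinma.
Gbenga is living and takes 1/15.
Bankole is living and takes 1/15.
Chidinma is living and takes 1/15.
Chukwudi is living and takes 1/5.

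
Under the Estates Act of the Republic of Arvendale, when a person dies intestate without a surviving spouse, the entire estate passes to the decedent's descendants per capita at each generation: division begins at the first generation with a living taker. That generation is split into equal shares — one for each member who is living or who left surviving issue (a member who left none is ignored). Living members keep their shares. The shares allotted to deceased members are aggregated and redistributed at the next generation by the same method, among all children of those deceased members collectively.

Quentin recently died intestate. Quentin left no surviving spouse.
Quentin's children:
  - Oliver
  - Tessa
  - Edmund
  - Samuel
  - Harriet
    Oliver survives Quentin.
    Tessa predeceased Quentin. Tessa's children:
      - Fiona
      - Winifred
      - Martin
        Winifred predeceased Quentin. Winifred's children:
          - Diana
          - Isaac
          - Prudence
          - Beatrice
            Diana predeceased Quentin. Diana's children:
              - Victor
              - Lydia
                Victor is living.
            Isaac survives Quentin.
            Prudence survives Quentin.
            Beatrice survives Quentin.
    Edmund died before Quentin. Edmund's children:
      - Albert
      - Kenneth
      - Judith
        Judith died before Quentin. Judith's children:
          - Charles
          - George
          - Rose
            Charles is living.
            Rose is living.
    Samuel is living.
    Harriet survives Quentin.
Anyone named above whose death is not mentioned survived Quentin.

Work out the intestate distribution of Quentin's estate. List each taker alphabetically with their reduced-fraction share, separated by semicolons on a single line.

Albert 1/15; Beatrice 2/105; Charles 2/105; Fiona 1/15; George 2/105; Harriet 1/5; Isaac 2/105; Kenneth 1/15; Lydia 1/105; Martin 1/15; Oliver 1/5; Prudence 2/105; Rose 2/105; Samuel 1/5; Victor 1/105

There is no surviving spouse, so the entire estate passes to Quentin's descendants per capita at each generation.
At generation 1 (Oliver, Tessa, Edmund, Samuel, Harriet) there are 5 shares of (1)/5 = 1/5 each.
Living: Oliver, Samuel, and Harriet — each takes 1/5.
Deceased: Tessa and Edmund. Their combined 2/5 is pooled and carried to generation 2.
At generation 2 (Fiona, Winifred, Martin, Albert, Kenneth, Judith) there are 6 shares of (2/5)/6 = 1/15 each.
Living: Fiona, Martin, Albert, and Kenneth — each takes 1/15.
Deceased: Winifred and Judith. Their combined 2/15 is pooled and carried to generation 3.
At generation 3 (Diana, Isaac, Prudence, Beatrice, Charles, George, Rose) there are 7 shares of (2/15)/7 = 2/105 each.
Living: Isaac, Prudence, Beatrice, Charles, George, and Rose — each takes 2/105.
Deceased: Diana. That 2/105 share is carried to generation 4.
At generation 4 (Victor, Lydia) there are 2 shares of (2/105)/2 = 1/105 each.
Living: Victor and Lydia — each takes 1/105.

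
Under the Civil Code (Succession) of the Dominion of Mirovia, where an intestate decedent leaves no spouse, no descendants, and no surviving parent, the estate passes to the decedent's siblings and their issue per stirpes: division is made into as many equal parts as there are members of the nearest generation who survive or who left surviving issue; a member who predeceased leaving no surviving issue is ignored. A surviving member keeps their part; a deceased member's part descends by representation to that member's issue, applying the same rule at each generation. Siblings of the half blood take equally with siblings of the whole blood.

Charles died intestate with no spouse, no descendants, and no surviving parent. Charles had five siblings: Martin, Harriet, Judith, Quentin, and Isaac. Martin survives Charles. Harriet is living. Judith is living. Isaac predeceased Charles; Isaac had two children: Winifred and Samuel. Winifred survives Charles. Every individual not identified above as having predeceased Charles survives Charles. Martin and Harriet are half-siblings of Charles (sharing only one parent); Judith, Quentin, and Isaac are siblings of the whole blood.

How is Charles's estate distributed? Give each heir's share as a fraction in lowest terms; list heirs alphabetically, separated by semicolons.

No spouse, descendants, or parent survives, so the estate passes to Charles's siblings per stirpes.
Half-blood and whole-blood siblings take equally under the stated rule.
The estate is divided into 5 equal shares of 1/5 among Martin, Harriet, Judith, Quentin, Isaac.
Martin is living and takes 1/5.
Harriet is living and takes 1/5.
Judith is living and takes 1/5.
Quentin is living and takes 1/5.
Isaac predeceased; the 1/5 allotted to Isaac's branch passes to Isaac's issue by representation.
The 1/5 is divided into 2 equal shares of 1/10 among Winifred, Samuel.
Winifred is living and takes 1/10.
Samuel is living and takes 1/10.

Harriet 1/5; Judith 1/5; Martin 1/5; Quentin 1/5; Samuel 1/10; Winifred 1/10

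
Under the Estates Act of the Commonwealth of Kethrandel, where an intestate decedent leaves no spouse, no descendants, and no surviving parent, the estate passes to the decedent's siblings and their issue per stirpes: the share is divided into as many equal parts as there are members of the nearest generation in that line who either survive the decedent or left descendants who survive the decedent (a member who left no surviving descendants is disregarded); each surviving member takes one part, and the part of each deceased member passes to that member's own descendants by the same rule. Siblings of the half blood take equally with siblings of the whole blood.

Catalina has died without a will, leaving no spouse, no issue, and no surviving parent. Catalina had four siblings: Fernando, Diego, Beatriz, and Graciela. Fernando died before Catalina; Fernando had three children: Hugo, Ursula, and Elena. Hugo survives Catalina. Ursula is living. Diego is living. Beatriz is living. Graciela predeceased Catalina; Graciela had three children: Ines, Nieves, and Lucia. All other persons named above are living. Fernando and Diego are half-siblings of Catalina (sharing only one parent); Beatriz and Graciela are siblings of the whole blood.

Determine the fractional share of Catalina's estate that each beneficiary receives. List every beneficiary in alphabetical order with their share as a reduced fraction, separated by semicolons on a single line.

No spouse, descendants, or parent survives, so the estate passes to Catalina's siblings per stirpes.
Half-blood and whole-blood siblings take equally under the stated rule.
The estate is divided into 4 equal shares of 1/4 among Fernando, Diego, Beatriz, Graciela.
Fernando predeceased; the 1/4 allotted to Fernando's branch passes to Fernando's issue by representation.
The 1/4 is divided into 3 equal shares of 1/12 among Hugo, Ursula, Elena.
Hugo is living and takes 1/12.
Ursula is living and takes 1/12.
Elena is living and takes 1/12.
Diego is living and takes 1/4.
Beatriz is living and takes 1/4.
Graciela predeceased; the 1/4 allotted to Graciela's branch passes to Graciela's issue by representation.
The 1/4 is divided into 3 equal shares of 1/12 among Ines, Nieves, Lucia.
Ines is living and takes 1/12.
Nieves is living and takes 1/12.
Lucia is living and takes 1/12.

Beatriz 1/4; Diego 1/4; Elena 1/12; Hugo 1/12; Ines 1/12; Lucia 1/12; Nieves 1/12; Ursula 1/12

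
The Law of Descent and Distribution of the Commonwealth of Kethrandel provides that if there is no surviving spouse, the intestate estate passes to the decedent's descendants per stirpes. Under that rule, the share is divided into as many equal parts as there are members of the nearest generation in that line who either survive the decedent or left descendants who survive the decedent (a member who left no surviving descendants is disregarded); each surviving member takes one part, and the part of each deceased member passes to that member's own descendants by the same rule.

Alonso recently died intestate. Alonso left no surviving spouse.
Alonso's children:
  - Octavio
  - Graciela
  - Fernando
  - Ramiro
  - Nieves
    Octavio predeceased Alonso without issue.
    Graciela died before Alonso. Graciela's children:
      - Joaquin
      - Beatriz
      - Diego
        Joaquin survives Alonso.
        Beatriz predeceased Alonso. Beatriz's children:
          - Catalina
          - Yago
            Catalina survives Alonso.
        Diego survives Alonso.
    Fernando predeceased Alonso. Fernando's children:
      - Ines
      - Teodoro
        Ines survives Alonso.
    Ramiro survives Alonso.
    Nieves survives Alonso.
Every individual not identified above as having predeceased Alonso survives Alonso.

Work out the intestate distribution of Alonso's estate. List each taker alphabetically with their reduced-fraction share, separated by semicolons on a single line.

Catalina 1/24; Diego 1/12; Ines 1/8; Joaquin 1/12; Nieves 1/4; Ramiro 1/4; Teodoro 1/8; Yago 1/24

There is no surviving spouse, so the entire estate passes to Alonso's descendants per stirpes.
Octavio left no surviving issue, so that branch lapses and is disregarded.
The estate is divided into 4 equal shares of 1/4 among Graciela, Fernando, Ramiro, Nieves.
Graciela predeceased; the 1/4 allotted to Graciela's branch passes to Graciela's issue by representation.
The 1/4 is divided into 3 equal shares of 1/12 among Joaquin, Beatriz, Diego.
Joaquin is living and takes 1/12.
Beatriz predeceased; the 1/12 allotted to Beatriz's branch passes to Beatriz's issue by representation.
The 1/12 is divided into 2 equal shares of 1/24 among Catalina, Yago.
Catalina is living and takes 1/24.
Yago is living and takes 1/24.
Diego is living and takes 1/12.
Fernando predeceased; the 1/4 allotted to Fernando's branch passes to Fernando's issue by representation.
The 1/4 is divided into 2 equal shares of 1/8 among Ines, Teodoro.
Ines is living and takes 1/8.
Teodoro is living and takes 1/8.
Ramiro is living and takes 1/4.
Nieves is living and takes 1/4.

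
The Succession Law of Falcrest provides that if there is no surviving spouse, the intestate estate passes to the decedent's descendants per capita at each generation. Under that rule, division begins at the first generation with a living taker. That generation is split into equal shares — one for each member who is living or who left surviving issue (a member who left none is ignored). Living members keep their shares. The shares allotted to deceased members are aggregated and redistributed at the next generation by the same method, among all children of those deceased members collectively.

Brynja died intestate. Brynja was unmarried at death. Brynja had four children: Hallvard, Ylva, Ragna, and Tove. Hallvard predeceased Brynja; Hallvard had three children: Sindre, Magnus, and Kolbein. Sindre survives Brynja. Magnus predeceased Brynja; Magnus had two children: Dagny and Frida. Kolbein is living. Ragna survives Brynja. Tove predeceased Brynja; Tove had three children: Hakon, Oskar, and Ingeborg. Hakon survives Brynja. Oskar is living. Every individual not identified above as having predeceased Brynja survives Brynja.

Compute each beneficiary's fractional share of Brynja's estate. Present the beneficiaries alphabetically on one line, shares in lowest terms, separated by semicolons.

Dagny 1/24; Frida 1/24; Hakon 1/12; Ingeborg 1/12; Kolbein 1/12; Oskar 1/12; Ragna 1/4; Sindre 1/12; Ylva 1/4

There is no surviving spouse, so the entire estate passes to Brynja's descendants per capita at each generation.
At generation 1 (Hallvard, Ylva, Ragna, Tove) there are 4 shares of (1)/4 = 1/4 each.
Living: Ylva and Ragna — each takes 1/4.
Deceased: Hallvard and Tove. Their combined 1/2 is pooled and carried to generation 2.
At generation 2 (Sindre, Magnus, Kolbein, Hakon, Oskar, Ingeborg) there are 6 shares of (1/2)/6 = 1/12 each.
Living: Sindre, Kolbein, Hakon, Oskar, and Ingeborg — each takes 1/12.
Deceased: Magnus. That 1/12 share is carried to generation 3.
At generation 3 (Dagny, Frida) there are 2 shares of (1/12)/2 = 1/24 each.
Living: Dagny and Frida — each takes 1/24.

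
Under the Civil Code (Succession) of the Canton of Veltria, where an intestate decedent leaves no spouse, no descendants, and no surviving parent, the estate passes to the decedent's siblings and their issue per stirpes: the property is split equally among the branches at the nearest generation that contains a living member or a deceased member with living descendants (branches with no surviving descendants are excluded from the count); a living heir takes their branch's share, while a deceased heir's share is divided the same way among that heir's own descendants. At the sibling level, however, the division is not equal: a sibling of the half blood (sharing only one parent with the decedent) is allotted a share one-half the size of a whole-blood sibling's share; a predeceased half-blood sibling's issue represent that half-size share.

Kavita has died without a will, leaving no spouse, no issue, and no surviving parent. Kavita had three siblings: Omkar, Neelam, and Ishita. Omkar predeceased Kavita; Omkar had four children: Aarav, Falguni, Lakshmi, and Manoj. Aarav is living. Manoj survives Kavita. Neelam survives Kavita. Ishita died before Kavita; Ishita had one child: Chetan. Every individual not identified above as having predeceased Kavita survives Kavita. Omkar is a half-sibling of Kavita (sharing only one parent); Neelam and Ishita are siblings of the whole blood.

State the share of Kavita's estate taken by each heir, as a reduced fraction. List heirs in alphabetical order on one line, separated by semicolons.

No spouse, descendants, or parent survives, so the estate passes to Kavita's siblings per stirpes.
Half-blood siblings count for one-half the weight of whole-blood siblings at the initial division.
Dividing 1 in proportion to weights (total weight 5/2): Omkar (weight 1/2) → 1/5; Neelam (weight 1) → 2/5; Ishita (weight 1) → 2/5.
Omkar predeceased; the 1/5 allotted to Omkar's branch passes to Omkar's issue by representation.
The 1/5 is divided into 4 equal shares of 1/20 among Aarav, Falguni, Lakshmi, Manoj.
Aarav is living and takes 1/20.
Falguni is living and takes 1/20.
Lakshmi is living and takes 1/20.
Manoj is living and takes 1/20.
Neelam is living and takes 2/5.
Ishita predeceased; the 2/5 allotted to Ishita's branch passes to Ishita's issue by representation.
Chetan is the sole taker at this level and receives the full 2/5.

Aarav 1/20; Chetan 2/5; Falguni 1/20; Lakshmi 1/20; Manoj 1/20; Neelam 2/5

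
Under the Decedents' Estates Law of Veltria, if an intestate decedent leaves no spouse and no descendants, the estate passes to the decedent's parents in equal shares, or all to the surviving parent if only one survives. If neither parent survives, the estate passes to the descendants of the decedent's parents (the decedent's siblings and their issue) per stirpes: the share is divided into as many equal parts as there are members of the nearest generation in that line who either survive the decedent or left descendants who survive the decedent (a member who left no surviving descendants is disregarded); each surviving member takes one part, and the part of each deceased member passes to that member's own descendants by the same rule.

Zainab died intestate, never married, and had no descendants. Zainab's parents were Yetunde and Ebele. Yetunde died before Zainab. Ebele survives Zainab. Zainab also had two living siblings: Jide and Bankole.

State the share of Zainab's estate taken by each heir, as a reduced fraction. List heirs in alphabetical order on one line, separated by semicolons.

Ebele 1

Only one parent, Ebele, survives, so Ebele takes the entire estate. The siblings take nothing because a surviving parent has priority.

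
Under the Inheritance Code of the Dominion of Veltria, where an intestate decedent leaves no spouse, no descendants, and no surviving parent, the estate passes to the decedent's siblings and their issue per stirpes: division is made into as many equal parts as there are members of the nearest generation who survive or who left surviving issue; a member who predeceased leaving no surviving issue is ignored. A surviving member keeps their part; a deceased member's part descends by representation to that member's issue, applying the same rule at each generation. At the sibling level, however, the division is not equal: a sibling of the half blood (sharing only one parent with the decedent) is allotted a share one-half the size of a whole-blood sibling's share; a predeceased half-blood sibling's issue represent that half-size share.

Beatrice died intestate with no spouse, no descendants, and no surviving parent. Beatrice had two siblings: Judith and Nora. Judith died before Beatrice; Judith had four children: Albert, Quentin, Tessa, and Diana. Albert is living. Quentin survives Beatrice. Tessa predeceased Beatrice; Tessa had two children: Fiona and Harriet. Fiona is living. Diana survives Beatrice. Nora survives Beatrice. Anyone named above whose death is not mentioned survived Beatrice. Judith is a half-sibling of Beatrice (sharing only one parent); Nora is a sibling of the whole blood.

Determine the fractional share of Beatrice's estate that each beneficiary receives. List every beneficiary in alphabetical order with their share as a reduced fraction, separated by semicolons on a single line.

Albert 1/12; Diana 1/12; Fiona 1/24; Harriet 1/24; Nora 2/3; Quentin 1/12

No spouse, descendants, or parent survives, so the estate passes to Beatrice's siblings per stirpes.
Half-blood siblings count for one-half the weight of whole-blood siblings at the initial division.
Dividing 1 in proportion to weights (total weight 3/2): Judith (weight 1/2) → 1/3; Nora (weight 1) → 2/3.
Judith predeceased; the 1/3 allotted to Judith's branch passes to Judith's issue by representation.
The 1/3 is divided into 4 equal shares of 1/12 among Albert, Quentin, Tessa, Diana.
Albert is living and takes 1/12.
Quentin is living and takes 1/12.
Tessa predeceased; the 1/12 allotted to Tessa's branch passes to Tessa's issue by representation.
The 1/12 is divided into 2 equal shares of 1/24 among Fiona, Harriet.
Fiona is living and takes 1/24.
Harriet is living and takes 1/24.
Diana is living and takes 1/12.
Nora is living and takes 2/3.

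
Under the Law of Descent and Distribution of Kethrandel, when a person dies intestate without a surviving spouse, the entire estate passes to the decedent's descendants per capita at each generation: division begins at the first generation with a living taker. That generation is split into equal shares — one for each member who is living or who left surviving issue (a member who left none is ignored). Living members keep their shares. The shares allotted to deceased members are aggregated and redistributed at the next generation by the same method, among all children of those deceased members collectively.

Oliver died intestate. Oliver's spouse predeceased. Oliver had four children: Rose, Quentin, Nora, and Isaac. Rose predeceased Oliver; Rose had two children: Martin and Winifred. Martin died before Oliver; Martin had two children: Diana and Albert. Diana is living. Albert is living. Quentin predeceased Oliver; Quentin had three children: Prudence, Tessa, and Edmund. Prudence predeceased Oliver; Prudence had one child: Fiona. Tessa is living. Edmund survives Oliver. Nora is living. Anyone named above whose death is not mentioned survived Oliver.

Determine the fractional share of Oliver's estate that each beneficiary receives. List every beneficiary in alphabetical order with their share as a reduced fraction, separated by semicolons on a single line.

Albert 1/15; Diana 1/15; Edmund 1/10; Fiona 1/15; Isaac 1/4; Nora 1/4; Tessa 1/10; Winifred 1/10

There is no surviving spouse, so the entire estate passes to Oliver's descendants per capita at each generation.
At generation 1 (Rose, Quentin, Nora, Isaac) there are 4 shares of (1)/4 = 1/4 each.
Living: Nora and Isaac — each takes 1/4.
Deceased: Rose and Quentin. Their combined 1/2 is pooled and carried to generation 2.
At generation 2 (Martin, Winifred, Prudence, Tessa, Edmund) there are 5 shares of (1/2)/5 = 1/10 each.
Living: Winifred, Tessa, and Edmund — each takes 1/10.
Deceased: Martin and Prudence. Their combined 1/5 is pooled and carried to generation 3.
At generation 3 (Diana, Albert, Fiona) there are 3 shares of (1/5)/3 = 1/15 each.
Living: Diana, Albert, and Fiona — each takes 1/15.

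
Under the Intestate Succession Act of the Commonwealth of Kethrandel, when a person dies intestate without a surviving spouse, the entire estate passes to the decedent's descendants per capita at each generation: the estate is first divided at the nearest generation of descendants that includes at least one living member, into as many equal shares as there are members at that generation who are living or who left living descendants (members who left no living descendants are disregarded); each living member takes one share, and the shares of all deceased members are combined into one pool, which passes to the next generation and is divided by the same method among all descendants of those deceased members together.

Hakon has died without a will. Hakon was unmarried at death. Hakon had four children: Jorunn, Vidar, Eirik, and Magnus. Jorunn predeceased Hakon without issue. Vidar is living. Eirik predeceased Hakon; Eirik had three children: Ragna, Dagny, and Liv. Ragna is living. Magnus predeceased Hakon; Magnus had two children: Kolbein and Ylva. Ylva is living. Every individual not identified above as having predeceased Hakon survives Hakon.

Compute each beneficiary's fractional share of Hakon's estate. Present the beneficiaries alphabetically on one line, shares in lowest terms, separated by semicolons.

There is no surviving spouse, so the entire estate passes to Hakon's descendants per capita at each generation.
At generation 1 (Vidar, Eirik, Magnus) there are 3 shares of (1)/3 = 1/3 each.
Living: Vidar — each takes 1/3.
Deceased: Eirik and Magnus. Their combined 2/3 is pooled and carried to generation 2.
At generation 2 (Ragna, Dagny, Liv, Kolbein, Ylva) there are 5 shares of (2/3)/5 = 2/15 each.
Living: Ragna, Dagny, Liv, Kolbein, and Ylva — each takes 2/15.

Dagny 2/15; Kolbein 2/15; Liv 2/15; Ragna 2/15; Vidar 1/3; Ylva 2/15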